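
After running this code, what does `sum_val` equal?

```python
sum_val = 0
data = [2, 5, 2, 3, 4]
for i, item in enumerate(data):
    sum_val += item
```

Let's trace through this code step by step.

Initialize: sum_val = 0
Initialize: data = [2, 5, 2, 3, 4]
Entering loop: for i, item in enumerate(data):

After execution: sum_val = 16
16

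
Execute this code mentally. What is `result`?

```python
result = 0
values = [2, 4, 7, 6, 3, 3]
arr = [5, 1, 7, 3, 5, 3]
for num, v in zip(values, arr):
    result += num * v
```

Let's trace through this code step by step.

Initialize: result = 0
Initialize: values = [2, 4, 7, 6, 3, 3]
Initialize: arr = [5, 1, 7, 3, 5, 3]
Entering loop: for num, v in zip(values, arr):

After execution: result = 105
105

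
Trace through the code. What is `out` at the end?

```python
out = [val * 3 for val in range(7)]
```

Let's trace through this code step by step.

Initialize: out = [val * 3 for val in range(7)]

After execution: out = [0, 3, 6, 9, 12, 15, 18]
[0, 3, 6, 9, 12, 15, 18]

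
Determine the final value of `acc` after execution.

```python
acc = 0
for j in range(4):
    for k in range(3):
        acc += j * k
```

Let's trace through this code step by step.

Initialize: acc = 0
Entering loop: for j in range(4):

After execution: acc = 18
18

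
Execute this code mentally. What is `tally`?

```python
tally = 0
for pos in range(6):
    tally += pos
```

Let's trace through this code step by step.

Initialize: tally = 0
Entering loop: for pos in range(6):

After execution: tally = 15
15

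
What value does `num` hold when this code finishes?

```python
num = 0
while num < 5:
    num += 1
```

Let's trace through this code step by step.

Initialize: num = 0
Entering loop: while num < 5:

After execution: num = 5
5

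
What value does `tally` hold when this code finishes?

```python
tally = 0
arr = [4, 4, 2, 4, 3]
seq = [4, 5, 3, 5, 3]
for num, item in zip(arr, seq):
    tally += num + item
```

Let's trace through this code step by step.

Initialize: tally = 0
Initialize: arr = [4, 4, 2, 4, 3]
Initialize: seq = [4, 5, 3, 5, 3]
Entering loop: for num, item in zip(arr, seq):

After execution: tally = 37
37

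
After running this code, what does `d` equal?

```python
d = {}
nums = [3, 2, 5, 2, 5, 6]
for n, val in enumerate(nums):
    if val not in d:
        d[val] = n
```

Let's trace through this code step by step.

Initialize: d = {}
Initialize: nums = [3, 2, 5, 2, 5, 6]
Entering loop: for n, val in enumerate(nums):

After execution: d = {3: 0, 2: 1, 5: 2, 6: 5}
{3: 0, 2: 1, 5: 2, 6: 5}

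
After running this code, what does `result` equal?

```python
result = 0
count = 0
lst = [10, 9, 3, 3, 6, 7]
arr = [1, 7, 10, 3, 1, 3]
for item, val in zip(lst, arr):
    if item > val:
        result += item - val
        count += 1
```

Let's trace through this code step by step.

Initialize: result = 0
Initialize: count = 0
Initialize: lst = [10, 9, 3, 3, 6, 7]
Initialize: arr = [1, 7, 10, 3, 1, 3]
Entering loop: for item, val in zip(lst, arr):

After execution: result = 20
20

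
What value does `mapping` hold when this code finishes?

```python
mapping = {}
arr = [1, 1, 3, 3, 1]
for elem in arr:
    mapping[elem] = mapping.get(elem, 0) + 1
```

Let's trace through this code step by step.

Initialize: mapping = {}
Initialize: arr = [1, 1, 3, 3, 1]
Entering loop: for elem in arr:

After execution: mapping = {1: 3, 3: 2}
{1: 3, 3: 2}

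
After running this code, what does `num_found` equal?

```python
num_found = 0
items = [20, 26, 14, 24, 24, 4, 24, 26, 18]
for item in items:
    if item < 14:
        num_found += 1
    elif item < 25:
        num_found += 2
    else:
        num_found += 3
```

Let's trace through this code step by step.

Initialize: num_found = 0
Initialize: items = [20, 26, 14, 24, 24, 4, 24, 26, 18]
Entering loop: for item in items:

After execution: num_found = 19
19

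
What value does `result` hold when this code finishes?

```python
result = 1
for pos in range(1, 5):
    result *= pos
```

Let's trace through this code step by step.

Initialize: result = 1
Entering loop: for pos in range(1, 5):

After execution: result = 24
24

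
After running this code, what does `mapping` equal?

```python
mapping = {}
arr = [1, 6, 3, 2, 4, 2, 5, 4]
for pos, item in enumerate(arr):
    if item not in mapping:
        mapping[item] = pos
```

Let's trace through this code step by step.

Initialize: mapping = {}
Initialize: arr = [1, 6, 3, 2, 4, 2, 5, 4]
Entering loop: for pos, item in enumerate(arr):

After execution: mapping = {1: 0, 6: 1, 3: 2, 2: 3, 4: 4, 5: 6}
{1: 0, 6: 1, 3: 2, 2: 3, 4: 4, 5: 6}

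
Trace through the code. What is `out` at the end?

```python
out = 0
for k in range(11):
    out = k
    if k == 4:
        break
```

Let's trace through this code step by step.

Initialize: out = 0
Entering loop: for k in range(11):

After execution: out = 4
4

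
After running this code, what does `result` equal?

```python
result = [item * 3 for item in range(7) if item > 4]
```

Let's trace through this code step by step.

Initialize: result = [item * 3 for item in range(7) if item > 4]

After execution: result = [15, 18]
[15, 18]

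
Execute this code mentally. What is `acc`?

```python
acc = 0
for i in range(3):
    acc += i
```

Let's trace through this code step by step.

Initialize: acc = 0
Entering loop: for i in range(3):

After execution: acc = 3
3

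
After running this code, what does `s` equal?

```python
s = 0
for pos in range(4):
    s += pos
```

Let's trace through this code step by step.

Initialize: s = 0
Entering loop: for pos in range(4):

After execution: s = 6
6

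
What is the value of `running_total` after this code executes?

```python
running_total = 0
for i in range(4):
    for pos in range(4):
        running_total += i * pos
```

Let's trace through this code step by step.

Initialize: running_total = 0
Entering loop: for i in range(4):

After execution: running_total = 36
36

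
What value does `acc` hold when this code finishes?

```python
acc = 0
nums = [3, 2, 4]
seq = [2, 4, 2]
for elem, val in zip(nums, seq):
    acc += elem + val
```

Let's trace through this code step by step.

Initialize: acc = 0
Initialize: nums = [3, 2, 4]
Initialize: seq = [2, 4, 2]
Entering loop: for elem, val in zip(nums, seq):

After execution: acc = 17
17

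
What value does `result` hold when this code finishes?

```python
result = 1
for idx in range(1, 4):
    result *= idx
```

Let's trace through this code step by step.

Initialize: result = 1
Entering loop: for idx in range(1, 4):

After execution: result = 6
6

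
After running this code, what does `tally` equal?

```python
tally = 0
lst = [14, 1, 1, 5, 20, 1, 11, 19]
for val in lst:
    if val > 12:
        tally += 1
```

Let's trace through this code step by step.

Initialize: tally = 0
Initialize: lst = [14, 1, 1, 5, 20, 1, 11, 19]
Entering loop: for val in lst:

After execution: tally = 3
3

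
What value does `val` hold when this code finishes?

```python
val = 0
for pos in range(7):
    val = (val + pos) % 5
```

Let's trace through this code step by step.

Initialize: val = 0
Entering loop: for pos in range(7):

After execution: val = 1
1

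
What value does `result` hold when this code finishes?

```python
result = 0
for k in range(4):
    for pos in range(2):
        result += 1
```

Let's trace through this code step by step.

Initialize: result = 0
Entering loop: for k in range(4):

After execution: result = 8
8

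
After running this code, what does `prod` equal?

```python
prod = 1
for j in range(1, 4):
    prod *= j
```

Let's trace through this code step by step.

Initialize: prod = 1
Entering loop: for j in range(1, 4):

After execution: prod = 6
6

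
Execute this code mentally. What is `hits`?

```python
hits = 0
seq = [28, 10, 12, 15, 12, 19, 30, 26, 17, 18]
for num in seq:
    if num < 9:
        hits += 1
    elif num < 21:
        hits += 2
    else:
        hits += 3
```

Let's trace through this code step by step.

Initialize: hits = 0
Initialize: seq = [28, 10, 12, 15, 12, 19, 30, 26, 17, 18]
Entering loop: for num in seq:

After execution: hits = 23
23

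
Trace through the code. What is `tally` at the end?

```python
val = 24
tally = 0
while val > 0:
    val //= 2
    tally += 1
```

Let's trace through this code step by step.

Initialize: val = 24
Initialize: tally = 0
Entering loop: while val > 0:

After execution: tally = 5
5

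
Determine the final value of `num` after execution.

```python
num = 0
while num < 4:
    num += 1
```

Let's trace through this code step by step.

Initialize: num = 0
Entering loop: while num < 4:

After execution: num = 4
4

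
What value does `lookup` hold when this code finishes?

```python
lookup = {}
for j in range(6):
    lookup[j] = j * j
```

Let's trace through this code step by step.

Initialize: lookup = {}
Entering loop: for j in range(6):

After execution: lookup = {0: 0, 1: 1, 2: 4, 3: 9, 4: 16, 5: 25}
{0: 0, 1: 1, 2: 4, 3: 9, 4: 16, 5: 25}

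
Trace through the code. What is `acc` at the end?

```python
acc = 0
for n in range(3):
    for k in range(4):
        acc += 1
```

Let's trace through this code step by step.

Initialize: acc = 0
Entering loop: for n in range(3):

After execution: acc = 12
12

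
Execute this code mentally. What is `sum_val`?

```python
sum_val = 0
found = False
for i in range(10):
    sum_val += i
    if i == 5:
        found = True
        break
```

Let's trace through this code step by step.

Initialize: sum_val = 0
Initialize: found = False
Entering loop: for i in range(10):

After execution: sum_val = 15
15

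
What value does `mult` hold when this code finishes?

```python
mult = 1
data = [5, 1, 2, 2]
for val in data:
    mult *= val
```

Let's trace through this code step by step.

Initialize: mult = 1
Initialize: data = [5, 1, 2, 2]
Entering loop: for val in data:

After execution: mult = 20
20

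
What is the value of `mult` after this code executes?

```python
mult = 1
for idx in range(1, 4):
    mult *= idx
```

Let's trace through this code step by step.

Initialize: mult = 1
Entering loop: for idx in range(1, 4):

After execution: mult = 6
6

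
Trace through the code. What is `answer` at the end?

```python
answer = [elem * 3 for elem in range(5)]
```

Let's trace through this code step by step.

Initialize: answer = [elem * 3 for elem in range(5)]

After execution: answer = [0, 3, 6, 9, 12]
[0, 3, 6, 9, 12]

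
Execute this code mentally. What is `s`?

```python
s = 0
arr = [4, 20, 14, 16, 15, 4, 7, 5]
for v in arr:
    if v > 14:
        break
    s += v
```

Let's trace through this code step by step.

Initialize: s = 0
Initialize: arr = [4, 20, 14, 16, 15, 4, 7, 5]
Entering loop: for v in arr:

After execution: s = 4
4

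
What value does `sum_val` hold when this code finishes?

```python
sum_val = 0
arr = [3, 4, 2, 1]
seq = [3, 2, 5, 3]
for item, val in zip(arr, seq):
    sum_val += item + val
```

Let's trace through this code step by step.

Initialize: sum_val = 0
Initialize: arr = [3, 4, 2, 1]
Initialize: seq = [3, 2, 5, 3]
Entering loop: for item, val in zip(arr, seq):

After execution: sum_val = 23
23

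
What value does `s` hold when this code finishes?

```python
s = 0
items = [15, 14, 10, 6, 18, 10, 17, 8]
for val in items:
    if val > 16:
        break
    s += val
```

Let's trace through this code step by step.

Initialize: s = 0
Initialize: items = [15, 14, 10, 6, 18, 10, 17, 8]
Entering loop: for val in items:

After execution: s = 45
45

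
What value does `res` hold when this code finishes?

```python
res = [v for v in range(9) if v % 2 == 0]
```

Let's trace through this code step by step.

Initialize: res = [v for v in range(9) if v % 2 == 0]

After execution: res = [0, 2, 4, 6, 8]
[0, 2, 4, 6, 8]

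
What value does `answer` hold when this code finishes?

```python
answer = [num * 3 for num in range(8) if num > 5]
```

Let's trace through this code step by step.

Initialize: answer = [num * 3 for num in range(8) if num > 5]

After execution: answer = [18, 21]
[18, 21]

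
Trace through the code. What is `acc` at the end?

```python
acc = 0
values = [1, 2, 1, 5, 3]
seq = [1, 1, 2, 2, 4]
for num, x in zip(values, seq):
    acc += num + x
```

Let's trace through this code step by step.

Initialize: acc = 0
Initialize: values = [1, 2, 1, 5, 3]
Initialize: seq = [1, 1, 2, 2, 4]
Entering loop: for num, x in zip(values, seq):

After execution: acc = 22
22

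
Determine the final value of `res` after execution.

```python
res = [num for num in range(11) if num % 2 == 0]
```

Let's trace through this code step by step.

Initialize: res = [num for num in range(11) if num % 2 == 0]

After execution: res = [0, 2, 4, 6, 8, 10]
[0, 2, 4, 6, 8, 10]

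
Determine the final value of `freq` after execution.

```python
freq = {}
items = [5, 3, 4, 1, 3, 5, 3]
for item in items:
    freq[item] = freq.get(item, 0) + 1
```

Let's trace through this code step by step.

Initialize: freq = {}
Initialize: items = [5, 3, 4, 1, 3, 5, 3]
Entering loop: for item in items:

After execution: freq = {5: 2, 3: 3, 4: 1, 1: 1}
{5: 2, 3: 3, 4: 1, 1: 1}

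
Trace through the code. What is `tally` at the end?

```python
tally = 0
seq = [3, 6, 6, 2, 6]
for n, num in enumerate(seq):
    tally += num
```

Let's trace through this code step by step.

Initialize: tally = 0
Initialize: seq = [3, 6, 6, 2, 6]
Entering loop: for n, num in enumerate(seq):

After execution: tally = 23
23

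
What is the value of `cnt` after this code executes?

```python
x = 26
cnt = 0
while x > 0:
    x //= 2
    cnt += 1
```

Let's trace through this code step by step.

Initialize: x = 26
Initialize: cnt = 0
Entering loop: while x > 0:

After execution: cnt = 5
5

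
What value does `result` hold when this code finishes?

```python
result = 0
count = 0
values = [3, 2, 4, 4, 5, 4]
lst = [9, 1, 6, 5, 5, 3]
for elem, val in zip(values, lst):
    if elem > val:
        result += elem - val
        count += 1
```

Let's trace through this code step by step.

Initialize: result = 0
Initialize: count = 0
Initialize: values = [3, 2, 4, 4, 5, 4]
Initialize: lst = [9, 1, 6, 5, 5, 3]
Entering loop: for elem, val in zip(values, lst):

After execution: result = 2
2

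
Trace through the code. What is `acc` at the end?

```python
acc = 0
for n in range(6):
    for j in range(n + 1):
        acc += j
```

Let's trace through this code step by step.

Initialize: acc = 0
Entering loop: for n in range(6):

After execution: acc = 35
35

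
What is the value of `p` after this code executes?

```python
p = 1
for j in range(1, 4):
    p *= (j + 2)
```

Let's trace through this code step by step.

Initialize: p = 1
Entering loop: for j in range(1, 4):

After execution: p = 60
60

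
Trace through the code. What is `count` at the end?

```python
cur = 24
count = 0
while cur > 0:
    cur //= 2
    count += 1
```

Let's trace through this code step by step.

Initialize: cur = 24
Initialize: count = 0
Entering loop: while cur > 0:

After execution: count = 5
5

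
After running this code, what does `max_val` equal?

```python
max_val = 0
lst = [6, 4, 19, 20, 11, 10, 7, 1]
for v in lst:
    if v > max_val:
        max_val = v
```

Let's trace through this code step by step.

Initialize: max_val = 0
Initialize: lst = [6, 4, 19, 20, 11, 10, 7, 1]
Entering loop: for v in lst:

After execution: max_val = 20
20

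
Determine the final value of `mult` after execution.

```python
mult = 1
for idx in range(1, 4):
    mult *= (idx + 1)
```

Let's trace through this code step by step.

Initialize: mult = 1
Entering loop: for idx in range(1, 4):

After execution: mult = 24
24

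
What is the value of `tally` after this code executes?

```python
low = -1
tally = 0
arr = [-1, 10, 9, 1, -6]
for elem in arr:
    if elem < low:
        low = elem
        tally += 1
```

Let's trace through this code step by step.

Initialize: low = -1
Initialize: tally = 0
Initialize: arr = [-1, 10, 9, 1, -6]
Entering loop: for elem in arr:

After execution: tally = 1
1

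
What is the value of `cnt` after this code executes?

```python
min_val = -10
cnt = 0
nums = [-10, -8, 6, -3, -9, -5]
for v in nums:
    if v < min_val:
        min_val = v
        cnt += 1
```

Let's trace through this code step by step.

Initialize: min_val = -10
Initialize: cnt = 0
Initialize: nums = [-10, -8, 6, -3, -9, -5]
Entering loop: for v in nums:

After execution: cnt = 0
0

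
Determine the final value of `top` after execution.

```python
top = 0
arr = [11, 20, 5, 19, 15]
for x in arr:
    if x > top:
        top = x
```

Let's trace through this code step by step.

Initialize: top = 0
Initialize: arr = [11, 20, 5, 19, 15]
Entering loop: for x in arr:

After execution: top = 20
20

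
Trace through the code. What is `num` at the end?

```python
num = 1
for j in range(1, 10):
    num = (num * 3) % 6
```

Let's trace through this code step by step.

Initialize: num = 1
Entering loop: for j in range(1, 10):

After execution: num = 3
3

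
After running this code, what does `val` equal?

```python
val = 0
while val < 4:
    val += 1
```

Let's trace through this code step by step.

Initialize: val = 0
Entering loop: while val < 4:

After execution: val = 4
4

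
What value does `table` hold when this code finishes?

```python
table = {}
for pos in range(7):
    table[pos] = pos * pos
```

Let's trace through this code step by step.

Initialize: table = {}
Entering loop: for pos in range(7):

After execution: table = {0: 0, 1: 1, 2: 4, 3: 9, 4: 16, 5: 25, 6: 36}
{0: 0, 1: 1, 2: 4, 3: 9, 4: 16, 5: 25, 6: 36}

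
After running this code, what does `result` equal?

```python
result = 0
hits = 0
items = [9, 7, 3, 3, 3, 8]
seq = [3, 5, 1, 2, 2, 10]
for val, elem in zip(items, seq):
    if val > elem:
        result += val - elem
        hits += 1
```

Let's trace through this code step by step.

Initialize: result = 0
Initialize: hits = 0
Initialize: items = [9, 7, 3, 3, 3, 8]
Initialize: seq = [3, 5, 1, 2, 2, 10]
Entering loop: for val, elem in zip(items, seq):

After execution: result = 12
12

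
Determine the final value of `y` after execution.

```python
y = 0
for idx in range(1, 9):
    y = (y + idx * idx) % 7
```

Let's trace through this code step by step.

Initialize: y = 0
Entering loop: for idx in range(1, 9):

After execution: y = 1
1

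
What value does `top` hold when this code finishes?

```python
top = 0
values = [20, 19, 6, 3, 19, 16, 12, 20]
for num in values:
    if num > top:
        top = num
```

Let's trace through this code step by step.

Initialize: top = 0
Initialize: values = [20, 19, 6, 3, 19, 16, 12, 20]
Entering loop: for num in values:

After execution: top = 20
20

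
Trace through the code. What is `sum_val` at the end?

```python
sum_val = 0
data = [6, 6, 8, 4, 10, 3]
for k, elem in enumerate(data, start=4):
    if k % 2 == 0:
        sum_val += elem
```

Let's trace through this code step by step.

Initialize: sum_val = 0
Initialize: data = [6, 6, 8, 4, 10, 3]
Entering loop: for k, elem in enumerate(data, start=4):

After execution: sum_val = 24
24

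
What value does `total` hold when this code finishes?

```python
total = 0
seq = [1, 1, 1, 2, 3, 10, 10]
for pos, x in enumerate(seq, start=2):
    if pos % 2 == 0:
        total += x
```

Let's trace through this code step by step.

Initialize: total = 0
Initialize: seq = [1, 1, 1, 2, 3, 10, 10]
Entering loop: for pos, x in enumerate(seq, start=2):

After execution: total = 15
15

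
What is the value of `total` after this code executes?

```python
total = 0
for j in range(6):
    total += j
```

Let's trace through this code step by step.

Initialize: total = 0
Entering loop: for j in range(6):

After execution: total = 15
15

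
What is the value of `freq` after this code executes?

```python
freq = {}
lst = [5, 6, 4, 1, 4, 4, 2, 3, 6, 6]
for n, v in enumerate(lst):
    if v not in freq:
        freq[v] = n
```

Let's trace through this code step by step.

Initialize: freq = {}
Initialize: lst = [5, 6, 4, 1, 4, 4, 2, 3, 6, 6]
Entering loop: for n, v in enumerate(lst):

After execution: freq = {5: 0, 6: 1, 4: 2, 1: 3, 2: 6, 3: 7}
{5: 0, 6: 1, 4: 2, 1: 3, 2: 6, 3: 7}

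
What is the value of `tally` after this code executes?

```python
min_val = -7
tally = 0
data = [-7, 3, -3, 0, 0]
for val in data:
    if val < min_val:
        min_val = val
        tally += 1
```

Let's trace through this code step by step.

Initialize: min_val = -7
Initialize: tally = 0
Initialize: data = [-7, 3, -3, 0, 0]
Entering loop: for val in data:

After execution: tally = 0
0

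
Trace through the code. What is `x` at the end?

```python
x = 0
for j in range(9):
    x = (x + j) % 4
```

Let's trace through this code step by step.

Initialize: x = 0
Entering loop: for j in range(9):

After execution: x = 0
0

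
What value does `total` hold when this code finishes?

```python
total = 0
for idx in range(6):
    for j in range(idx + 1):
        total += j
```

Let's trace through this code step by step.

Initialize: total = 0
Entering loop: for idx in range(6):

After execution: total = 35
35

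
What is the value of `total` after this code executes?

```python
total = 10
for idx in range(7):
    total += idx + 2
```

Let's trace through this code step by step.

Initialize: total = 10
Entering loop: for idx in range(7):

After execution: total = 45
45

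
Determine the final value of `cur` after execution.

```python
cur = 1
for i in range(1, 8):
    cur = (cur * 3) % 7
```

Let's trace through this code step by step.

Initialize: cur = 1
Entering loop: for i in range(1, 8):

After execution: cur = 3
3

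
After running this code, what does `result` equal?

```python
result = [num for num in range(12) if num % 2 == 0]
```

Let's trace through this code step by step.

Initialize: result = [num for num in range(12) if num % 2 == 0]

After execution: result = [0, 2, 4, 6, 8, 10]
[0, 2, 4, 6, 8, 10]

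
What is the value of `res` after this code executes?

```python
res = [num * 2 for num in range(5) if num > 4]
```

Let's trace through this code step by step.

Initialize: res = [num * 2 for num in range(5) if num > 4]

After execution: res = []
[]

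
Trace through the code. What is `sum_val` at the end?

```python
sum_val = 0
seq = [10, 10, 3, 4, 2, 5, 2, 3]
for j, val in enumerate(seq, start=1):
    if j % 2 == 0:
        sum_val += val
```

Let's trace through this code step by step.

Initialize: sum_val = 0
Initialize: seq = [10, 10, 3, 4, 2, 5, 2, 3]
Entering loop: for j, val in enumerate(seq, start=1):

After execution: sum_val = 22
22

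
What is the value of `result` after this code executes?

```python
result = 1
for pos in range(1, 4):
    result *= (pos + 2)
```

Let's trace through this code step by step.

Initialize: result = 1
Entering loop: for pos in range(1, 4):

After execution: result = 60
60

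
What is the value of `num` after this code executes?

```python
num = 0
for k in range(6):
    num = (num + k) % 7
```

Let's trace through this code step by step.

Initialize: num = 0
Entering loop: for k in range(6):

After execution: num = 1
1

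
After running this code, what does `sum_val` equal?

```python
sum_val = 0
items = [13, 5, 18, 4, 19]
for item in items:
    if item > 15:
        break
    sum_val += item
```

Let's trace through this code step by step.

Initialize: sum_val = 0
Initialize: items = [13, 5, 18, 4, 19]
Entering loop: for item in items:

After execution: sum_val = 18
18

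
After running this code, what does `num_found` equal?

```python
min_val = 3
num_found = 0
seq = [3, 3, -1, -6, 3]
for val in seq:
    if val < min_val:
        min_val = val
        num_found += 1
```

Let's trace through this code step by step.

Initialize: min_val = 3
Initialize: num_found = 0
Initialize: seq = [3, 3, -1, -6, 3]
Entering loop: for val in seq:

After execution: num_found = 2
2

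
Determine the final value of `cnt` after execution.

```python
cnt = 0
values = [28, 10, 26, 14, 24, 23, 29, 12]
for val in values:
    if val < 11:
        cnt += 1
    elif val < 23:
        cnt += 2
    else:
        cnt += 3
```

Let's trace through this code step by step.

Initialize: cnt = 0
Initialize: values = [28, 10, 26, 14, 24, 23, 29, 12]
Entering loop: for val in values:

After execution: cnt = 20
20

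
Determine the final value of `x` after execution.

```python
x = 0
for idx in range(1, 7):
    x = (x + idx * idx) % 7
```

Let's trace through this code step by step.

Initialize: x = 0
Entering loop: for idx in range(1, 7):

After execution: x = 0
0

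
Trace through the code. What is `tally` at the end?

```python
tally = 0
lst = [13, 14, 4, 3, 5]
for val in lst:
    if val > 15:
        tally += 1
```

Let's trace through this code step by step.

Initialize: tally = 0
Initialize: lst = [13, 14, 4, 3, 5]
Entering loop: for val in lst:

After execution: tally = 0
0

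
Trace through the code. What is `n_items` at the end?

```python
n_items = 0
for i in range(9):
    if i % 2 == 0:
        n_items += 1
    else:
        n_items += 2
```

Let's trace through this code step by step.

Initialize: n_items = 0
Entering loop: for i in range(9):

After execution: n_items = 13
13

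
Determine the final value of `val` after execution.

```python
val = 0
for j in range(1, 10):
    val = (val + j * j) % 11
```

Let's trace through this code step by step.

Initialize: val = 0
Entering loop: for j in range(1, 10):

After execution: val = 10
10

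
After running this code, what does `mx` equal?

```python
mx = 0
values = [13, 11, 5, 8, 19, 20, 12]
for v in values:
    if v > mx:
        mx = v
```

Let's trace through this code step by step.

Initialize: mx = 0
Initialize: values = [13, 11, 5, 8, 19, 20, 12]
Entering loop: for v in values:

After execution: mx = 20
20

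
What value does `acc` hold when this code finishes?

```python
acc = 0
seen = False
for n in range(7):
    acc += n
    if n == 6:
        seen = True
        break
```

Let's trace through this code step by step.

Initialize: acc = 0
Initialize: seen = False
Entering loop: for n in range(7):

After execution: acc = 21
21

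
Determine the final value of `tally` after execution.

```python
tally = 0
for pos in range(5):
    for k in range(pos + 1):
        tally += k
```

Let's trace through this code step by step.

Initialize: tally = 0
Entering loop: for pos in range(5):

After execution: tally = 20
20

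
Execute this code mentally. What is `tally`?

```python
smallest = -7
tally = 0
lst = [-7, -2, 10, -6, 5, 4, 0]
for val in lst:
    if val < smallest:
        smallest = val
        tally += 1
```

Let's trace through this code step by step.

Initialize: smallest = -7
Initialize: tally = 0
Initialize: lst = [-7, -2, 10, -6, 5, 4, 0]
Entering loop: for val in lst:

After execution: tally = 0
0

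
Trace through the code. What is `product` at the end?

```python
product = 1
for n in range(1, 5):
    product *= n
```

Let's trace through this code step by step.

Initialize: product = 1
Entering loop: for n in range(1, 5):

After execution: product = 24
24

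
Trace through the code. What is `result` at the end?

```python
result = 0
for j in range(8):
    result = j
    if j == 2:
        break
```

Let's trace through this code step by step.

Initialize: result = 0
Entering loop: for j in range(8):

After execution: result = 2
2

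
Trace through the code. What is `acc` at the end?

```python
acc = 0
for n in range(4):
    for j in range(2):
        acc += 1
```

Let's trace through this code step by step.

Initialize: acc = 0
Entering loop: for n in range(4):

After execution: acc = 8
8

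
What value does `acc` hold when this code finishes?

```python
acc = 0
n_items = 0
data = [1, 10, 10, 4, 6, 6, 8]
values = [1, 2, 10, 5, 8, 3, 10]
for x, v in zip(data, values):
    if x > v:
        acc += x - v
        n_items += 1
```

Let's trace through this code step by step.

Initialize: acc = 0
Initialize: n_items = 0
Initialize: data = [1, 10, 10, 4, 6, 6, 8]
Initialize: values = [1, 2, 10, 5, 8, 3, 10]
Entering loop: for x, v in zip(data, values):

After execution: acc = 11
11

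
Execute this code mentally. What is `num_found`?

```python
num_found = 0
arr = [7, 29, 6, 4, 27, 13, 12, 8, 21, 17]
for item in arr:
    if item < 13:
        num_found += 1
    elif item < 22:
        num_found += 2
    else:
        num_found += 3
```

Let's trace through this code step by step.

Initialize: num_found = 0
Initialize: arr = [7, 29, 6, 4, 27, 13, 12, 8, 21, 17]
Entering loop: for item in arr:

After execution: num_found = 17
17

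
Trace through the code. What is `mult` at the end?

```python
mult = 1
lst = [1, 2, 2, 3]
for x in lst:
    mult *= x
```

Let's trace through this code step by step.

Initialize: mult = 1
Initialize: lst = [1, 2, 2, 3]
Entering loop: for x in lst:

After execution: mult = 12
12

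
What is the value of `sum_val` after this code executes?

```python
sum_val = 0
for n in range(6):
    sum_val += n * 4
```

Let's trace through this code step by step.

Initialize: sum_val = 0
Entering loop: for n in range(6):

After execution: sum_val = 60
60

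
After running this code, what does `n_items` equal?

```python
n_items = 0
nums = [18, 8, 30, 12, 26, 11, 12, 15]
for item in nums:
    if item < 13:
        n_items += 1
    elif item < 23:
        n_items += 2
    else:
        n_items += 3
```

Let's trace through this code step by step.

Initialize: n_items = 0
Initialize: nums = [18, 8, 30, 12, 26, 11, 12, 15]
Entering loop: for item in nums:

After execution: n_items = 14
14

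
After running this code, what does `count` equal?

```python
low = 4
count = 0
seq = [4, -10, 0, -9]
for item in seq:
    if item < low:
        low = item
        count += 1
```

Let's trace through this code step by step.

Initialize: low = 4
Initialize: count = 0
Initialize: seq = [4, -10, 0, -9]
Entering loop: for item in seq:

After execution: count = 1
1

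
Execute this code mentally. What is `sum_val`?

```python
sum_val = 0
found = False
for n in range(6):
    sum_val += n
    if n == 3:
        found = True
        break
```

Let's trace through this code step by step.

Initialize: sum_val = 0
Initialize: found = False
Entering loop: for n in range(6):

After execution: sum_val = 6
6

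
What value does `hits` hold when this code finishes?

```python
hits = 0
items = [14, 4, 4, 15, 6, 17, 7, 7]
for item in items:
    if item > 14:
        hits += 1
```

Let's trace through this code step by step.

Initialize: hits = 0
Initialize: items = [14, 4, 4, 15, 6, 17, 7, 7]
Entering loop: for item in items:

After execution: hits = 2
2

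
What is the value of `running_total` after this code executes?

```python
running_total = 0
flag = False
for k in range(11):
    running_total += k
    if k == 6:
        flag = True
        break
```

Let's trace through this code step by step.

Initialize: running_total = 0
Initialize: flag = False
Entering loop: for k in range(11):

After execution: running_total = 21
21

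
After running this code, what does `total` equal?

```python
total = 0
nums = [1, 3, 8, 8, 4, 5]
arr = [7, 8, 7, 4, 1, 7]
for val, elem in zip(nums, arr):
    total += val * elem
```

Let's trace through this code step by step.

Initialize: total = 0
Initialize: nums = [1, 3, 8, 8, 4, 5]
Initialize: arr = [7, 8, 7, 4, 1, 7]
Entering loop: for val, elem in zip(nums, arr):

After execution: total = 158
158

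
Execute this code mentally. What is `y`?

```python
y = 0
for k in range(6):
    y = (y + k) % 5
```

Let's trace through this code step by step.

Initialize: y = 0
Entering loop: for k in range(6):

After execution: y = 0
0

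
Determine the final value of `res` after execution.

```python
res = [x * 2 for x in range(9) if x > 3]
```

Let's trace through this code step by step.

Initialize: res = [x * 2 for x in range(9) if x > 3]

After execution: res = [8, 10, 12, 14, 16]
[8, 10, 12, 14, 16]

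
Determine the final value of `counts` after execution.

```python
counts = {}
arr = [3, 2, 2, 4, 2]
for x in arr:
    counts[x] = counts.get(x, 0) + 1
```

Let's trace through this code step by step.

Initialize: counts = {}
Initialize: arr = [3, 2, 2, 4, 2]
Entering loop: for x in arr:

After execution: counts = {3: 1, 2: 3, 4: 1}
{3: 1, 2: 3, 4: 1}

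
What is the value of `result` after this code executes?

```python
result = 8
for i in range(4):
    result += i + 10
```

Let's trace through this code step by step.

Initialize: result = 8
Entering loop: for i in range(4):

After execution: result = 54
54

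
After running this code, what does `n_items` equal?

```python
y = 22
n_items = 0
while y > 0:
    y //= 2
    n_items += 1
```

Let's trace through this code step by step.

Initialize: y = 22
Initialize: n_items = 0
Entering loop: while y > 0:

After execution: n_items = 5
5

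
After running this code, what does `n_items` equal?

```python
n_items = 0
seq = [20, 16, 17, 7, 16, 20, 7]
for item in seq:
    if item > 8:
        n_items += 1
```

Let's trace through this code step by step.

Initialize: n_items = 0
Initialize: seq = [20, 16, 17, 7, 16, 20, 7]
Entering loop: for item in seq:

After execution: n_items = 5
5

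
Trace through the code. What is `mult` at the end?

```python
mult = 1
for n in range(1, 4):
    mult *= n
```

Let's trace through this code step by step.

Initialize: mult = 1
Entering loop: for n in range(1, 4):

After execution: mult = 6
6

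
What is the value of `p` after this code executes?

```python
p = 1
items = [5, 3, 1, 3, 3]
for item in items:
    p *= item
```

Let's trace through this code step by step.

Initialize: p = 1
Initialize: items = [5, 3, 1, 3, 3]
Entering loop: for item in items:

After execution: p = 135
135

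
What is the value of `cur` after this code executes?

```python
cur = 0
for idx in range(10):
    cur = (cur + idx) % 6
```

Let's trace through this code step by step.

Initialize: cur = 0
Entering loop: for idx in range(10):

After execution: cur = 3
3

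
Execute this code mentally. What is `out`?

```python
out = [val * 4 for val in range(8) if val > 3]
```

Let's trace through this code step by step.

Initialize: out = [val * 4 for val in range(8) if val > 3]

After execution: out = [16, 20, 24, 28]
[16, 20, 24, 28]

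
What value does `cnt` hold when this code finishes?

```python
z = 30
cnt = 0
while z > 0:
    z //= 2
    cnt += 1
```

Let's trace through this code step by step.

Initialize: z = 30
Initialize: cnt = 0
Entering loop: while z > 0:

After execution: cnt = 5
5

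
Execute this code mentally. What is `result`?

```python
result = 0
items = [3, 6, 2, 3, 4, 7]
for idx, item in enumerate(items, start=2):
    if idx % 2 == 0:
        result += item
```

Let's trace through this code step by step.

Initialize: result = 0
Initialize: items = [3, 6, 2, 3, 4, 7]
Entering loop: for idx, item in enumerate(items, start=2):

After execution: result = 9
9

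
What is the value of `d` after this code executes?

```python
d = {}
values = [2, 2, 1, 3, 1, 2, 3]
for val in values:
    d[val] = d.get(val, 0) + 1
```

Let's trace through this code step by step.

Initialize: d = {}
Initialize: values = [2, 2, 1, 3, 1, 2, 3]
Entering loop: for val in values:

After execution: d = {2: 3, 1: 2, 3: 2}
{2: 3, 1: 2, 3: 2}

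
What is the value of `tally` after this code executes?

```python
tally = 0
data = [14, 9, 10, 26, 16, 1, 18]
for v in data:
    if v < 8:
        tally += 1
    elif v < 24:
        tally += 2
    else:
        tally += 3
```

Let's trace through this code step by step.

Initialize: tally = 0
Initialize: data = [14, 9, 10, 26, 16, 1, 18]
Entering loop: for v in data:

After execution: tally = 14
14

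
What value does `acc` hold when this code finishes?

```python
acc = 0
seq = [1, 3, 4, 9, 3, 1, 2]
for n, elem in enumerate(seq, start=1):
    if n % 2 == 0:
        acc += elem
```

Let's trace through this code step by step.

Initialize: acc = 0
Initialize: seq = [1, 3, 4, 9, 3, 1, 2]
Entering loop: for n, elem in enumerate(seq, start=1):

After execution: acc = 13
13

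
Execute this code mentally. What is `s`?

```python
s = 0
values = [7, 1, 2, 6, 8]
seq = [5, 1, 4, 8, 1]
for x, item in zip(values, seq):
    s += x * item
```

Let's trace through this code step by step.

Initialize: s = 0
Initialize: values = [7, 1, 2, 6, 8]
Initialize: seq = [5, 1, 4, 8, 1]
Entering loop: for x, item in zip(values, seq):

After execution: s = 100
100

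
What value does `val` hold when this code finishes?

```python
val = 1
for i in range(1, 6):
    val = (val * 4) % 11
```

Let's trace through this code step by step.

Initialize: val = 1
Entering loop: for i in range(1, 6):

After execution: val = 1
1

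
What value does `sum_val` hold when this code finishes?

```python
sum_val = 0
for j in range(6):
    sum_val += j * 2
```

Let's trace through this code step by step.

Initialize: sum_val = 0
Entering loop: for j in range(6):

After execution: sum_val = 30
30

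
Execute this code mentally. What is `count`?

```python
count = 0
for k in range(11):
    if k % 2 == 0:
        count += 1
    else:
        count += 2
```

Let's trace through this code step by step.

Initialize: count = 0
Entering loop: for k in range(11):

After execution: count = 16
16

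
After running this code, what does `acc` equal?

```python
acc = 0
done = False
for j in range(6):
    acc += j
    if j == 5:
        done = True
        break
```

Let's trace through this code step by step.

Initialize: acc = 0
Initialize: done = False
Entering loop: for j in range(6):

After execution: acc = 15
15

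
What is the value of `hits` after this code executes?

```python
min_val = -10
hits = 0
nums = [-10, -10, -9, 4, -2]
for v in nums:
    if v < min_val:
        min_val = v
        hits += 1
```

Let's trace through this code step by step.

Initialize: min_val = -10
Initialize: hits = 0
Initialize: nums = [-10, -10, -9, 4, -2]
Entering loop: for v in nums:

After execution: hits = 0
0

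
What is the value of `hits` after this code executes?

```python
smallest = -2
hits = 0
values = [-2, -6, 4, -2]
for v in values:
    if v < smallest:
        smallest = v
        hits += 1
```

Let's trace through this code step by step.

Initialize: smallest = -2
Initialize: hits = 0
Initialize: values = [-2, -6, 4, -2]
Entering loop: for v in values:

After execution: hits = 1
1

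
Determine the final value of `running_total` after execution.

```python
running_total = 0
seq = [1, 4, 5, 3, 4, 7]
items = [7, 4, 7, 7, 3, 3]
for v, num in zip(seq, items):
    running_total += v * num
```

Let's trace through this code step by step.

Initialize: running_total = 0
Initialize: seq = [1, 4, 5, 3, 4, 7]
Initialize: items = [7, 4, 7, 7, 3, 3]
Entering loop: for v, num in zip(seq, items):

After execution: running_total = 112
112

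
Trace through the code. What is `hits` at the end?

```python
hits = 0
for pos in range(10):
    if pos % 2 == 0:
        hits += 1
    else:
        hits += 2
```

Let's trace through this code step by step.

Initialize: hits = 0
Entering loop: for pos in range(10):

After execution: hits = 15
15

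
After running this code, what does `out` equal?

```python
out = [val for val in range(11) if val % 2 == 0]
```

Let's trace through this code step by step.

Initialize: out = [val for val in range(11) if val % 2 == 0]

After execution: out = [0, 2, 4, 6, 8, 10]
[0, 2, 4, 6, 8, 10]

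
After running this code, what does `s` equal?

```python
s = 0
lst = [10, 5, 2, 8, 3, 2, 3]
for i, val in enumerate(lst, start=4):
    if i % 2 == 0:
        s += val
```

Let's trace through this code step by step.

Initialize: s = 0
Initialize: lst = [10, 5, 2, 8, 3, 2, 3]
Entering loop: for i, val in enumerate(lst, start=4):

After execution: s = 18
18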